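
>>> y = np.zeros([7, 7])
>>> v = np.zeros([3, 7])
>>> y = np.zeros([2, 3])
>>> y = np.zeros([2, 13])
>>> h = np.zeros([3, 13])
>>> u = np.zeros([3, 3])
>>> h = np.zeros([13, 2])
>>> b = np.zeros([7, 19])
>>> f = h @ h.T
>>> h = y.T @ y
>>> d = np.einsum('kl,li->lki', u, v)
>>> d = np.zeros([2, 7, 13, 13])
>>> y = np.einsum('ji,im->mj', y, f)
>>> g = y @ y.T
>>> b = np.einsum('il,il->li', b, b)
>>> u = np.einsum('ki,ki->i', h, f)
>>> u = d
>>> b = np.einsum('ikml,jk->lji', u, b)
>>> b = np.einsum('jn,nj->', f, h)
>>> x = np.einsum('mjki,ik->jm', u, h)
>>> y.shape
(13, 2)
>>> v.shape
(3, 7)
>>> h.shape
(13, 13)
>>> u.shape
(2, 7, 13, 13)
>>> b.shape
()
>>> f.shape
(13, 13)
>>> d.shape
(2, 7, 13, 13)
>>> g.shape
(13, 13)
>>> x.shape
(7, 2)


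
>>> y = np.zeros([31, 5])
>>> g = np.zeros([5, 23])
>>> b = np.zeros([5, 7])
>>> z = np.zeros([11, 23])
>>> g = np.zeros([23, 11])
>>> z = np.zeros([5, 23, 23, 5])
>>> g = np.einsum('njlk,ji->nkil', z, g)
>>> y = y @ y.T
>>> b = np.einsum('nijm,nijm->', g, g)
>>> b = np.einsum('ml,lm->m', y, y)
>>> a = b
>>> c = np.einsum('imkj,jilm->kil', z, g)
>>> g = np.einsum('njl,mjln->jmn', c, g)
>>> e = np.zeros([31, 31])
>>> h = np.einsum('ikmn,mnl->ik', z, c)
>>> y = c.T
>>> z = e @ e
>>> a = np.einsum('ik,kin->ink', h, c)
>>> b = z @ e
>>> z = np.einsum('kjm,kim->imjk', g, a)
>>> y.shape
(11, 5, 23)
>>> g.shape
(5, 5, 23)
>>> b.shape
(31, 31)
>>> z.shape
(11, 23, 5, 5)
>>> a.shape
(5, 11, 23)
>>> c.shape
(23, 5, 11)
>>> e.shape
(31, 31)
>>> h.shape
(5, 23)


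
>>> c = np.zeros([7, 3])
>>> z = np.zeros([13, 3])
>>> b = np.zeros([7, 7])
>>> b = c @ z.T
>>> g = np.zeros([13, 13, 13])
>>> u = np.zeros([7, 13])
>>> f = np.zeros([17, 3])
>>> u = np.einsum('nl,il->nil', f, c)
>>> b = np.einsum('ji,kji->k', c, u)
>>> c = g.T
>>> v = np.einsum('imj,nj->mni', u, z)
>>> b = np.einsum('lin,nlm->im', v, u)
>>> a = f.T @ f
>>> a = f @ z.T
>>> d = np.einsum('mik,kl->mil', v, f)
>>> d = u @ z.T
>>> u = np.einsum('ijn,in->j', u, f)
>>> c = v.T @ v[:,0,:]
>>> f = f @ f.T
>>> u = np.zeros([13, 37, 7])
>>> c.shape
(17, 13, 17)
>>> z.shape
(13, 3)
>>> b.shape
(13, 3)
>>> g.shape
(13, 13, 13)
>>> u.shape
(13, 37, 7)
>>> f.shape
(17, 17)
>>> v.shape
(7, 13, 17)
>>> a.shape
(17, 13)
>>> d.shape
(17, 7, 13)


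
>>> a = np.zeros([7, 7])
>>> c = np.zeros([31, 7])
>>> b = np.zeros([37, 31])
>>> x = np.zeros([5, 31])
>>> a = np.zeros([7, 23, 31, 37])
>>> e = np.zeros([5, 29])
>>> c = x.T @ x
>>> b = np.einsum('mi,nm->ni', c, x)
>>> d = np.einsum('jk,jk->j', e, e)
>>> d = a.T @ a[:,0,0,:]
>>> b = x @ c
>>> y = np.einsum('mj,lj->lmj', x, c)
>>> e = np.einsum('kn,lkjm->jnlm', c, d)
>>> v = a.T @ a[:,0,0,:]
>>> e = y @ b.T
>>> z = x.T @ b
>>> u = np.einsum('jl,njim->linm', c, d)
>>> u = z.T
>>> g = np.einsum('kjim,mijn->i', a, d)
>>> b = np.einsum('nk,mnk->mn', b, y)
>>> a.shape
(7, 23, 31, 37)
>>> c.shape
(31, 31)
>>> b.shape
(31, 5)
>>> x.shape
(5, 31)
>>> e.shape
(31, 5, 5)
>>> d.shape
(37, 31, 23, 37)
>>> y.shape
(31, 5, 31)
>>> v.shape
(37, 31, 23, 37)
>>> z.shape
(31, 31)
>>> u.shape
(31, 31)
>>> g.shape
(31,)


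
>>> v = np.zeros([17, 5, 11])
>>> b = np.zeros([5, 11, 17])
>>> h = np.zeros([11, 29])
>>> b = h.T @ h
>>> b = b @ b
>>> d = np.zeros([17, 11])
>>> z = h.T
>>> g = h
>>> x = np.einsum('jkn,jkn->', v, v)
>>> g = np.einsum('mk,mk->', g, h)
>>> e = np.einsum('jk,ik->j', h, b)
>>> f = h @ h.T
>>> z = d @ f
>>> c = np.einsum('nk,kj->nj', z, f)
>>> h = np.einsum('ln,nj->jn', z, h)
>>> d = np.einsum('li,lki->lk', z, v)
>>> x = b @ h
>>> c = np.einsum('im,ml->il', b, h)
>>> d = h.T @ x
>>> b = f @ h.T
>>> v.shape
(17, 5, 11)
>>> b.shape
(11, 29)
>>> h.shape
(29, 11)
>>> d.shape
(11, 11)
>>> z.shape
(17, 11)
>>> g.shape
()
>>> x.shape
(29, 11)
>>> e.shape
(11,)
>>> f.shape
(11, 11)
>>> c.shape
(29, 11)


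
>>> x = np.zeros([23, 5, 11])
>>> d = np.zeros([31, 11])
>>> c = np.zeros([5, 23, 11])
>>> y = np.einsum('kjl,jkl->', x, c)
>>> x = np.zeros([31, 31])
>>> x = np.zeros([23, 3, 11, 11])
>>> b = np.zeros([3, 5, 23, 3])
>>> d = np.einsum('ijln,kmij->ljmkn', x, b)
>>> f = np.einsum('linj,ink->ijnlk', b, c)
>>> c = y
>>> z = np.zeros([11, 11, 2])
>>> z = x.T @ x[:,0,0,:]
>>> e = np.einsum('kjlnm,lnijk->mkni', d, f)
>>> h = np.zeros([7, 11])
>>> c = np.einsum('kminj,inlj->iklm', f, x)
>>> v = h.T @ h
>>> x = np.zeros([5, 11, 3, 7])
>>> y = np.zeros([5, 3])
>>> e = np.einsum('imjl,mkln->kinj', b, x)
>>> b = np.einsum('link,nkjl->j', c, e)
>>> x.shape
(5, 11, 3, 7)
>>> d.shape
(11, 3, 5, 3, 11)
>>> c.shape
(23, 5, 11, 3)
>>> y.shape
(5, 3)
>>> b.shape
(7,)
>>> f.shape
(5, 3, 23, 3, 11)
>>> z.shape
(11, 11, 3, 11)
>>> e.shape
(11, 3, 7, 23)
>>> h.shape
(7, 11)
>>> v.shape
(11, 11)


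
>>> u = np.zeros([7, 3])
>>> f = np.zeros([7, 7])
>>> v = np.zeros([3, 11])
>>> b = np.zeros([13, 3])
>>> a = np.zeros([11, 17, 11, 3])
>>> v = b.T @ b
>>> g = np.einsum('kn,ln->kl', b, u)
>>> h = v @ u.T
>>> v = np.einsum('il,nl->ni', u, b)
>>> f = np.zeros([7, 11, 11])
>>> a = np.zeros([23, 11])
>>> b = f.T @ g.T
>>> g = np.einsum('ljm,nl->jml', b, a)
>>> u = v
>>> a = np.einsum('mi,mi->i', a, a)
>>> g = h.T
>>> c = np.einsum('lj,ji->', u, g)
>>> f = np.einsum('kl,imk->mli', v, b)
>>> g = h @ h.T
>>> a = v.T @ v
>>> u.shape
(13, 7)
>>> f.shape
(11, 7, 11)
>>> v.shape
(13, 7)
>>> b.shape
(11, 11, 13)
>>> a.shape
(7, 7)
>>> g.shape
(3, 3)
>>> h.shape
(3, 7)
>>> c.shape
()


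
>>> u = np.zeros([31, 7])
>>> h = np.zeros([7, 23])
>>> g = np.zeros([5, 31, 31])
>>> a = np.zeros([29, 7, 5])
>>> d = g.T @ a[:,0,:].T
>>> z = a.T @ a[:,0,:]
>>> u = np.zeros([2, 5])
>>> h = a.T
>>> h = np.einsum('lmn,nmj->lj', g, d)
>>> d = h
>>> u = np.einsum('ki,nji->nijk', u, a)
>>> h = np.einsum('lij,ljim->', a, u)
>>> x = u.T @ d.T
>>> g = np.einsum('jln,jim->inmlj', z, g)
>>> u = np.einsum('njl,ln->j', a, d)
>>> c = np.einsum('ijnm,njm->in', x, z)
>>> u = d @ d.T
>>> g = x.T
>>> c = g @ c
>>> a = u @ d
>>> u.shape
(5, 5)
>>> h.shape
()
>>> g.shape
(5, 5, 7, 2)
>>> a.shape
(5, 29)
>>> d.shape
(5, 29)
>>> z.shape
(5, 7, 5)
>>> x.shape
(2, 7, 5, 5)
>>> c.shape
(5, 5, 7, 5)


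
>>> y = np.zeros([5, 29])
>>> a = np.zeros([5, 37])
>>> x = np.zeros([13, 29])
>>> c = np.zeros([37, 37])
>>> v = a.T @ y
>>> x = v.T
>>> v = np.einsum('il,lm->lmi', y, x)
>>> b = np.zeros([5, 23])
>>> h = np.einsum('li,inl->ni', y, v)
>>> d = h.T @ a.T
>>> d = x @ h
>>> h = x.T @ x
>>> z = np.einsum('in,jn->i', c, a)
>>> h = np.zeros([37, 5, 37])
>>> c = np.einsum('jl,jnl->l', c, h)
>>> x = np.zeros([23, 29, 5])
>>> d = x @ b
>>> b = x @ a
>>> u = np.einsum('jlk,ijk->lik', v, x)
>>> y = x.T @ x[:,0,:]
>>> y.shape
(5, 29, 5)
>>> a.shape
(5, 37)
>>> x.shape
(23, 29, 5)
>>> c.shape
(37,)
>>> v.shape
(29, 37, 5)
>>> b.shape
(23, 29, 37)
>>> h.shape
(37, 5, 37)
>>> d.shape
(23, 29, 23)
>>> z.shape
(37,)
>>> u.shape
(37, 23, 5)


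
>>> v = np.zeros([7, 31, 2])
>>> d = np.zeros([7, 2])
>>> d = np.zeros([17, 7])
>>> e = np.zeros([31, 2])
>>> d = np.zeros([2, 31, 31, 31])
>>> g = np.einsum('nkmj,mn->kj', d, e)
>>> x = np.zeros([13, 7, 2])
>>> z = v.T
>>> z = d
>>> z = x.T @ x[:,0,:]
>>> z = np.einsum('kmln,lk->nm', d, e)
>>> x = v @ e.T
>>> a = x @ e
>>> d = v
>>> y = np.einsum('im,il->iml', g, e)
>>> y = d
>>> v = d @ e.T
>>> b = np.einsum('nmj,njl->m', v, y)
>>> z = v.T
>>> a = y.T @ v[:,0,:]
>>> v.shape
(7, 31, 31)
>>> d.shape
(7, 31, 2)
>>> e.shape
(31, 2)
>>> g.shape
(31, 31)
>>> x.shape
(7, 31, 31)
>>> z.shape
(31, 31, 7)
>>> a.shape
(2, 31, 31)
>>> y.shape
(7, 31, 2)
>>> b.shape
(31,)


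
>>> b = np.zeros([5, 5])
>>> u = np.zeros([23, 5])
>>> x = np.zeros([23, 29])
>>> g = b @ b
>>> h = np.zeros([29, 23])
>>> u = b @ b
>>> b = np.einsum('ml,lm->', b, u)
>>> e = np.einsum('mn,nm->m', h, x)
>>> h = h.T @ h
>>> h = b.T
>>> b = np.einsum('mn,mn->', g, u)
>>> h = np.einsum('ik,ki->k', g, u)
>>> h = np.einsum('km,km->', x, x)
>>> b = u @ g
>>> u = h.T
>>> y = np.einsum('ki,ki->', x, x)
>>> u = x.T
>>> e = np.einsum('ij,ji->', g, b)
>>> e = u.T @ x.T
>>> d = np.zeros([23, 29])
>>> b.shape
(5, 5)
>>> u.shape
(29, 23)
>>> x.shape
(23, 29)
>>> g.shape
(5, 5)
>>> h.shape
()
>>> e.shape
(23, 23)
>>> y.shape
()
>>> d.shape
(23, 29)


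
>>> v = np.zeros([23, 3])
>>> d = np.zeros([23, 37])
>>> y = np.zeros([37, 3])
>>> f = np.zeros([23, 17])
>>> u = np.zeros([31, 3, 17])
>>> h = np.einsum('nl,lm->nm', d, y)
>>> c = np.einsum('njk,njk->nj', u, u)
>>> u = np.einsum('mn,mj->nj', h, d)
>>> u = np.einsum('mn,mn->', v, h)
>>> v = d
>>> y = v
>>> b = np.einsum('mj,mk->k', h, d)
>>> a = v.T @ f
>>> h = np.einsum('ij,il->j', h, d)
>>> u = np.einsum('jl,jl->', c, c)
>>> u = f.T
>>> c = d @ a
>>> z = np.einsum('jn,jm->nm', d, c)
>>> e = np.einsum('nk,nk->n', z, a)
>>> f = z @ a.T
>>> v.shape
(23, 37)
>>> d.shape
(23, 37)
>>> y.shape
(23, 37)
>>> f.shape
(37, 37)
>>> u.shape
(17, 23)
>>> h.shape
(3,)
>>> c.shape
(23, 17)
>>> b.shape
(37,)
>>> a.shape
(37, 17)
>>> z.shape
(37, 17)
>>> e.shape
(37,)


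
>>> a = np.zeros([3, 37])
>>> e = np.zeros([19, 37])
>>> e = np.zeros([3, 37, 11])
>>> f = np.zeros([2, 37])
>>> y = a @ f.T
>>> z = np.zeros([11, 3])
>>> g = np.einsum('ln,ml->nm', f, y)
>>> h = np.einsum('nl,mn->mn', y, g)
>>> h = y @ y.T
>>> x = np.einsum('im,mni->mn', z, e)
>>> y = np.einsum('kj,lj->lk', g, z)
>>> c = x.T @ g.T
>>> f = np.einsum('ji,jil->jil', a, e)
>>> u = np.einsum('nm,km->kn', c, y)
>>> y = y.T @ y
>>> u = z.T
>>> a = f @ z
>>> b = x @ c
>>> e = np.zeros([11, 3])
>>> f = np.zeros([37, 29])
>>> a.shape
(3, 37, 3)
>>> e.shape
(11, 3)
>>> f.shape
(37, 29)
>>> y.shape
(37, 37)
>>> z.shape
(11, 3)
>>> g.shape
(37, 3)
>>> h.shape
(3, 3)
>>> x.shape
(3, 37)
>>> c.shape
(37, 37)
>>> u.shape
(3, 11)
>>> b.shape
(3, 37)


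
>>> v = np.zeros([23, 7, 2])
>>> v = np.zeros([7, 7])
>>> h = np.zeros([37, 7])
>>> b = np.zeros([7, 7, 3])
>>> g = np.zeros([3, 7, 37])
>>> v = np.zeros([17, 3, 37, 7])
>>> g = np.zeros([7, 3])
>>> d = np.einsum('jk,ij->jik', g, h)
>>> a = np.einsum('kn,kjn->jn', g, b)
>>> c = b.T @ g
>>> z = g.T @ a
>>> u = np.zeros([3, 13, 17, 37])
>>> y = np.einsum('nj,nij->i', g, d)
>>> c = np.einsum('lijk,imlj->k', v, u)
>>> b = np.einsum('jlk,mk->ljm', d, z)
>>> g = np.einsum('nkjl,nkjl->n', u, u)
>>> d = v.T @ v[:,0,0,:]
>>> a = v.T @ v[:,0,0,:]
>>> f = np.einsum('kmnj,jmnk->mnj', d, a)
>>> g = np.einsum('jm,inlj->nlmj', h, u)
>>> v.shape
(17, 3, 37, 7)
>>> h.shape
(37, 7)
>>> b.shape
(37, 7, 3)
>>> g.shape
(13, 17, 7, 37)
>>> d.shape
(7, 37, 3, 7)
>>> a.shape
(7, 37, 3, 7)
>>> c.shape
(7,)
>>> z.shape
(3, 3)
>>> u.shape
(3, 13, 17, 37)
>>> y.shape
(37,)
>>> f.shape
(37, 3, 7)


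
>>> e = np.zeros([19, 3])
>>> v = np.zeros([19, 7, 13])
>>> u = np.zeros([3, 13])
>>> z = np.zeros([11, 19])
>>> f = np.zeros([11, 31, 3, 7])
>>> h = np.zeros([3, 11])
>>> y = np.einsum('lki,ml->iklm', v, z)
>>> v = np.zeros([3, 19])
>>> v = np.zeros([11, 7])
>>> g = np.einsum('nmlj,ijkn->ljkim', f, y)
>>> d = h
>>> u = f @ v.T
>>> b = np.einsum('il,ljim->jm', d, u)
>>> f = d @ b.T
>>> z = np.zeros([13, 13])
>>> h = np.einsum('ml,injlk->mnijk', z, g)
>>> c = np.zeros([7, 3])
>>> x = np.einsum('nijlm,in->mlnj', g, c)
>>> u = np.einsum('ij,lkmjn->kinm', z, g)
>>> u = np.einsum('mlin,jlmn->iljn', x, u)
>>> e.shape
(19, 3)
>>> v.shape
(11, 7)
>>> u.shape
(3, 13, 7, 19)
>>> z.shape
(13, 13)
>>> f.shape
(3, 31)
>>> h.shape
(13, 7, 3, 19, 31)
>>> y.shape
(13, 7, 19, 11)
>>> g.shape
(3, 7, 19, 13, 31)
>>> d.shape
(3, 11)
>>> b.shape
(31, 11)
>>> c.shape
(7, 3)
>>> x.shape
(31, 13, 3, 19)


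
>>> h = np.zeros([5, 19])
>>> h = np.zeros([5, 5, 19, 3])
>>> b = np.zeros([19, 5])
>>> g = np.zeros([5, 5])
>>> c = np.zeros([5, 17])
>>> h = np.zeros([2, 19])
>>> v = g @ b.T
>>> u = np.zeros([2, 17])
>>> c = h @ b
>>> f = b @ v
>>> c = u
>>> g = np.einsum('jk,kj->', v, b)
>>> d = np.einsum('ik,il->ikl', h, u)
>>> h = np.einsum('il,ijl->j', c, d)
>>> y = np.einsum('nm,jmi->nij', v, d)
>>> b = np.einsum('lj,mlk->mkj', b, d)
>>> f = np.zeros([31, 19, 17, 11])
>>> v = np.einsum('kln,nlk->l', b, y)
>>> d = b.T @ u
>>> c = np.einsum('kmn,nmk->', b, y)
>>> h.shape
(19,)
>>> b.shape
(2, 17, 5)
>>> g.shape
()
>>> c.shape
()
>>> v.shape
(17,)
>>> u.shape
(2, 17)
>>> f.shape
(31, 19, 17, 11)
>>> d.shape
(5, 17, 17)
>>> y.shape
(5, 17, 2)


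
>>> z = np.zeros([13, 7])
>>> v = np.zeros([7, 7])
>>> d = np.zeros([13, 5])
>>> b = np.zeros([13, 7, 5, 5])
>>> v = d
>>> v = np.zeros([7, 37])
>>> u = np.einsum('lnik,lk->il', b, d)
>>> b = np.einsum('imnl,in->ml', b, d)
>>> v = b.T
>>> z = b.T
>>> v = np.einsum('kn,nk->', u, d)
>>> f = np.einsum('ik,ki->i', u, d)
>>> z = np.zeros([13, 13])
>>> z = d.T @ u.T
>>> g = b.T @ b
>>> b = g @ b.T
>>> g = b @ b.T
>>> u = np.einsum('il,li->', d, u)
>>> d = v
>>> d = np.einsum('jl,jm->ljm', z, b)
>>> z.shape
(5, 5)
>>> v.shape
()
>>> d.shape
(5, 5, 7)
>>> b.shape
(5, 7)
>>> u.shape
()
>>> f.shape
(5,)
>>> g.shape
(5, 5)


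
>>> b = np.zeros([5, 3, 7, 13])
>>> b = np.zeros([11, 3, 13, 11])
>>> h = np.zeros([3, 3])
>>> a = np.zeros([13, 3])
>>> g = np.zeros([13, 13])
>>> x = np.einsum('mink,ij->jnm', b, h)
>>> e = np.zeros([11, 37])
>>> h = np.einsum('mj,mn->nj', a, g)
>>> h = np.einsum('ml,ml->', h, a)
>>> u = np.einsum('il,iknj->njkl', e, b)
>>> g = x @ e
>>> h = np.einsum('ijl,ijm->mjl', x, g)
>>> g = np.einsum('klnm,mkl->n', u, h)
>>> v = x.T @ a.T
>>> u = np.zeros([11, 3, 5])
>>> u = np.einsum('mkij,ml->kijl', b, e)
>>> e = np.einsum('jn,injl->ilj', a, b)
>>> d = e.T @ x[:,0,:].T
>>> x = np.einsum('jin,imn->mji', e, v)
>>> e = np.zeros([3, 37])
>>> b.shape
(11, 3, 13, 11)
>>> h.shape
(37, 13, 11)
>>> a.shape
(13, 3)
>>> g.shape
(3,)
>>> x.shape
(13, 11, 11)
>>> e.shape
(3, 37)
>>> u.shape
(3, 13, 11, 37)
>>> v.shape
(11, 13, 13)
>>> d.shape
(13, 11, 3)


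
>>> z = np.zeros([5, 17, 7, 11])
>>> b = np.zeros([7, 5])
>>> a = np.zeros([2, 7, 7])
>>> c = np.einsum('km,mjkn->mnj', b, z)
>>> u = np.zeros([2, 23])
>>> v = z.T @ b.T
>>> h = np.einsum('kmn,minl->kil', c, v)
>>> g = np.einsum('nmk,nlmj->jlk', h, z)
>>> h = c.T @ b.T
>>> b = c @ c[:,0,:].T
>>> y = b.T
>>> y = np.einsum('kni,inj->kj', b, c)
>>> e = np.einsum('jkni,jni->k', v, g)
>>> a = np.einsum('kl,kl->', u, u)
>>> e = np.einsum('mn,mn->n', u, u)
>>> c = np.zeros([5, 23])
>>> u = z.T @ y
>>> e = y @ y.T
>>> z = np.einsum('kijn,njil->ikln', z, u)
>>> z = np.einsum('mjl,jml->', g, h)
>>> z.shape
()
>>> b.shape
(5, 11, 5)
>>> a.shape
()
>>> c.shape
(5, 23)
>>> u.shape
(11, 7, 17, 17)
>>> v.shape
(11, 7, 17, 7)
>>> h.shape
(17, 11, 7)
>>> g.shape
(11, 17, 7)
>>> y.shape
(5, 17)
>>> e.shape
(5, 5)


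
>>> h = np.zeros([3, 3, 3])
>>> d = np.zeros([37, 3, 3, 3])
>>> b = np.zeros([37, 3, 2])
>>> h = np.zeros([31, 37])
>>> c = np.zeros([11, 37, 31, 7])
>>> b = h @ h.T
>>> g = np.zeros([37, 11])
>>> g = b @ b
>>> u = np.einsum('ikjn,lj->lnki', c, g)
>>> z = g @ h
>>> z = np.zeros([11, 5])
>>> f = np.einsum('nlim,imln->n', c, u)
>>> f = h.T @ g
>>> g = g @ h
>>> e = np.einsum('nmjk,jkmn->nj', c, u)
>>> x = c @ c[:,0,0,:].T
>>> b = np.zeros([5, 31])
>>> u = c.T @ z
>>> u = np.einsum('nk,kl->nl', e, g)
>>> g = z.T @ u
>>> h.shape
(31, 37)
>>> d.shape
(37, 3, 3, 3)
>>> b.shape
(5, 31)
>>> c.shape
(11, 37, 31, 7)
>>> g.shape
(5, 37)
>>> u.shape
(11, 37)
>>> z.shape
(11, 5)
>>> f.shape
(37, 31)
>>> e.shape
(11, 31)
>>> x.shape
(11, 37, 31, 11)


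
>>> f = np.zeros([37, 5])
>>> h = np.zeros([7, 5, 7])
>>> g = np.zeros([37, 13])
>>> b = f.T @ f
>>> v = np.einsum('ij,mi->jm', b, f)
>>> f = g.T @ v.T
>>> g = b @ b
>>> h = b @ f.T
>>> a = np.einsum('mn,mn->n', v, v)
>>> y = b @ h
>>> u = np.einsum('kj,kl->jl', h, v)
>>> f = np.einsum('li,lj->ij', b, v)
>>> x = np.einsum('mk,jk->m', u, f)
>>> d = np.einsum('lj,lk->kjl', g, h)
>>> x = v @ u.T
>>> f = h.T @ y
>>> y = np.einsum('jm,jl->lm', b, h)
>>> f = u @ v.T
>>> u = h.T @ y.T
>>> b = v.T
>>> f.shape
(13, 5)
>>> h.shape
(5, 13)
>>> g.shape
(5, 5)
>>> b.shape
(37, 5)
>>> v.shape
(5, 37)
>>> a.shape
(37,)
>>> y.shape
(13, 5)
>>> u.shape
(13, 13)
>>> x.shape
(5, 13)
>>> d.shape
(13, 5, 5)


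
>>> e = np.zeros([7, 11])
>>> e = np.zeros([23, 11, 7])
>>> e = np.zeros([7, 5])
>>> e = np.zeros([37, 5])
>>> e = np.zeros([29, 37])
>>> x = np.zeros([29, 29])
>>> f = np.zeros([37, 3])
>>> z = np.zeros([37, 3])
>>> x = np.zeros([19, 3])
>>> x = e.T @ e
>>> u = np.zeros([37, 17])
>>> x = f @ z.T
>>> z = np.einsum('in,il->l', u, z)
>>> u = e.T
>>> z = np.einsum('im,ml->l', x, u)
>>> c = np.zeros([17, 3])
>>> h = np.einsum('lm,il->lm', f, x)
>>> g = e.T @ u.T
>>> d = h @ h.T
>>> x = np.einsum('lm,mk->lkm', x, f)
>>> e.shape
(29, 37)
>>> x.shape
(37, 3, 37)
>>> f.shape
(37, 3)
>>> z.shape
(29,)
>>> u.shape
(37, 29)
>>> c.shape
(17, 3)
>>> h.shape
(37, 3)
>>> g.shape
(37, 37)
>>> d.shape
(37, 37)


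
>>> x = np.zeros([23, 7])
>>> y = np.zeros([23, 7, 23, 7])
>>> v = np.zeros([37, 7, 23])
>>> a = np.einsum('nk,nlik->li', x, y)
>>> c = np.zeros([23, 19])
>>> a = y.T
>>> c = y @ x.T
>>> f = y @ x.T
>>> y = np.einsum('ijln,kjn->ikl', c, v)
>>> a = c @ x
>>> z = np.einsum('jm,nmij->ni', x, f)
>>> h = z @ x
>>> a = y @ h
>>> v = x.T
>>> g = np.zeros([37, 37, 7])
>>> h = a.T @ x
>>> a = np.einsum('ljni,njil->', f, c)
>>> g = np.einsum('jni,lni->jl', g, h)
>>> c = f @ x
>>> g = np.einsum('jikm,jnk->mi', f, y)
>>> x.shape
(23, 7)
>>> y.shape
(23, 37, 23)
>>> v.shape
(7, 23)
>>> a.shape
()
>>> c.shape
(23, 7, 23, 7)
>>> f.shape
(23, 7, 23, 23)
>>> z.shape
(23, 23)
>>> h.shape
(7, 37, 7)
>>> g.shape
(23, 7)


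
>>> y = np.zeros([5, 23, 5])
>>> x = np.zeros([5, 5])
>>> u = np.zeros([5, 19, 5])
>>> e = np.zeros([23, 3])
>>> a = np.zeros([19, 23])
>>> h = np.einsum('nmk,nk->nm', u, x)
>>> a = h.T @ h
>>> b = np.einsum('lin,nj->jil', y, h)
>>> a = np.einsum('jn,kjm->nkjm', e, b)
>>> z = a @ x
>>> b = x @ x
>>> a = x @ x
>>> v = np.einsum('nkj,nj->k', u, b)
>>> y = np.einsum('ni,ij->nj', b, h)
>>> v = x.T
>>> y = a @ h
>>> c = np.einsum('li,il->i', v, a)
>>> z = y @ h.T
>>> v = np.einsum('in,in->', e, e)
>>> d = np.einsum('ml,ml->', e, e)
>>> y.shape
(5, 19)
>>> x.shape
(5, 5)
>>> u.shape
(5, 19, 5)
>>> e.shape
(23, 3)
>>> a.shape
(5, 5)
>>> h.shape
(5, 19)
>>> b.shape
(5, 5)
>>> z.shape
(5, 5)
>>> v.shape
()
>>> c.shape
(5,)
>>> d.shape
()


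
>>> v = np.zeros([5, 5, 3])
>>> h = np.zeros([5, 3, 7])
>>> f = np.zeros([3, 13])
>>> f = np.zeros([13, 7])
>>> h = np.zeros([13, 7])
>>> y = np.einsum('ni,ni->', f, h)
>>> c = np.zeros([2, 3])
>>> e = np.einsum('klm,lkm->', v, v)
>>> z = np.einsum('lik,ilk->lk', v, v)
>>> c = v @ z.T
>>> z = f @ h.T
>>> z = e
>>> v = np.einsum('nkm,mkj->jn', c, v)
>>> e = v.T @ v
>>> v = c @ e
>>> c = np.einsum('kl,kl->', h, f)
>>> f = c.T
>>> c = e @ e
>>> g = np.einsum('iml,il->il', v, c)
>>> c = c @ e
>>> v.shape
(5, 5, 5)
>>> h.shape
(13, 7)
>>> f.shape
()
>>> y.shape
()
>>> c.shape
(5, 5)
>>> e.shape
(5, 5)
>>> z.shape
()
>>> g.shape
(5, 5)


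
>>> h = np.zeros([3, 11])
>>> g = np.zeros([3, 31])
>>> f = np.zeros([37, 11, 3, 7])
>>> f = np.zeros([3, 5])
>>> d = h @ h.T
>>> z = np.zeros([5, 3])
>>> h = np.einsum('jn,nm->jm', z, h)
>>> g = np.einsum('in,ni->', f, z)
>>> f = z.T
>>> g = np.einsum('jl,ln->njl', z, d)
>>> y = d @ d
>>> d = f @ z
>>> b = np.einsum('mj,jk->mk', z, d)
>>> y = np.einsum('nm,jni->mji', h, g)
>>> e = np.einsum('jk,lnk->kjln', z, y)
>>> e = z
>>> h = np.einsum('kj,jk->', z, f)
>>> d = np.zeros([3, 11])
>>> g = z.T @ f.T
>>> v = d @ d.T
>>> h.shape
()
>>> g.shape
(3, 3)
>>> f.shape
(3, 5)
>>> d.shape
(3, 11)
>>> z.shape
(5, 3)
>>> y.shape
(11, 3, 3)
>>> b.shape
(5, 3)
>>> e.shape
(5, 3)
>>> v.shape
(3, 3)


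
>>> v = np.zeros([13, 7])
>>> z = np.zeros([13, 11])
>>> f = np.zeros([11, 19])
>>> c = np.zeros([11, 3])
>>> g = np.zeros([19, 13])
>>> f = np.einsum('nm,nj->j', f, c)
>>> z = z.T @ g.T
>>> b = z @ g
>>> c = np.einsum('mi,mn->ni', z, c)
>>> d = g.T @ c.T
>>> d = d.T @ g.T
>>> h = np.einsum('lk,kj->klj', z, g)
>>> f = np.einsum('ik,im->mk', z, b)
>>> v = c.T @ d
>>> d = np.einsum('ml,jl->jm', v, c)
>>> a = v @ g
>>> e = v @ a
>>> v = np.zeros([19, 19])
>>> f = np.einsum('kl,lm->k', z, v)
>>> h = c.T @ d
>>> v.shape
(19, 19)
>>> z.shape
(11, 19)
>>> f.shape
(11,)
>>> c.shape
(3, 19)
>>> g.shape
(19, 13)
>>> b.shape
(11, 13)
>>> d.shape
(3, 19)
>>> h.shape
(19, 19)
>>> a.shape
(19, 13)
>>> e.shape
(19, 13)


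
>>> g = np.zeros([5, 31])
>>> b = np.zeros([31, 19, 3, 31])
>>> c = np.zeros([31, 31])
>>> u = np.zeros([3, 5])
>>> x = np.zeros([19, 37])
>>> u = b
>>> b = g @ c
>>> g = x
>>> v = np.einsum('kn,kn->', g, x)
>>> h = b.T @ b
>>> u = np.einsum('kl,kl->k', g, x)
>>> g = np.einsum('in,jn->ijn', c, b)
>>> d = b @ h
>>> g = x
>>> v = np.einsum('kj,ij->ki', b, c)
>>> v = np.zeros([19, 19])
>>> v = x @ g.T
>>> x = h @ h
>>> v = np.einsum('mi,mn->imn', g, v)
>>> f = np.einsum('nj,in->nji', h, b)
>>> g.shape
(19, 37)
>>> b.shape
(5, 31)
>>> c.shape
(31, 31)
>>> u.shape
(19,)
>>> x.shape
(31, 31)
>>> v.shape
(37, 19, 19)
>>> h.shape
(31, 31)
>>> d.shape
(5, 31)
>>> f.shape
(31, 31, 5)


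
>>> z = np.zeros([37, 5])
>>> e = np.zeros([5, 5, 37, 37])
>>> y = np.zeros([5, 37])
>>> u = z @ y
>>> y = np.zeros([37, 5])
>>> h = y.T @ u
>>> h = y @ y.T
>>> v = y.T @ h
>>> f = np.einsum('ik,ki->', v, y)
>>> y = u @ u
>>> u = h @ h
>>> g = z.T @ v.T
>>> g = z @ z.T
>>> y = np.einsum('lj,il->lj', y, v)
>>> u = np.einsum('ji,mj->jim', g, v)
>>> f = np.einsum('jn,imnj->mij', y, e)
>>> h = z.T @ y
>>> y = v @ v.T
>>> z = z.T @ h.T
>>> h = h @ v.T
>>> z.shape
(5, 5)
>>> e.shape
(5, 5, 37, 37)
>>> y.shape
(5, 5)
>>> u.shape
(37, 37, 5)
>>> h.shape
(5, 5)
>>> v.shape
(5, 37)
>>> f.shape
(5, 5, 37)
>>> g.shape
(37, 37)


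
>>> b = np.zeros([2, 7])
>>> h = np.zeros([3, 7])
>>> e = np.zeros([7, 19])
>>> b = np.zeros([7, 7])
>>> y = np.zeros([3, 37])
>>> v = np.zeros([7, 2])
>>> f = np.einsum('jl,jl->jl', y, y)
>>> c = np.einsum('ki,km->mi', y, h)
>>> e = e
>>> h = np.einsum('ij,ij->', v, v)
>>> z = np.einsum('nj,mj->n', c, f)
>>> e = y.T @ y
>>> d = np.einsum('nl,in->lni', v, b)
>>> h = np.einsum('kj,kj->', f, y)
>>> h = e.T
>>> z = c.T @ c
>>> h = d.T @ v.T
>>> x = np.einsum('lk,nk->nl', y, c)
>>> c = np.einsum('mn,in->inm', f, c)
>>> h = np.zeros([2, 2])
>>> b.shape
(7, 7)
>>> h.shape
(2, 2)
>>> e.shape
(37, 37)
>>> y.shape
(3, 37)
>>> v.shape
(7, 2)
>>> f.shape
(3, 37)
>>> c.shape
(7, 37, 3)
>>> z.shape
(37, 37)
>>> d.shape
(2, 7, 7)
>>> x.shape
(7, 3)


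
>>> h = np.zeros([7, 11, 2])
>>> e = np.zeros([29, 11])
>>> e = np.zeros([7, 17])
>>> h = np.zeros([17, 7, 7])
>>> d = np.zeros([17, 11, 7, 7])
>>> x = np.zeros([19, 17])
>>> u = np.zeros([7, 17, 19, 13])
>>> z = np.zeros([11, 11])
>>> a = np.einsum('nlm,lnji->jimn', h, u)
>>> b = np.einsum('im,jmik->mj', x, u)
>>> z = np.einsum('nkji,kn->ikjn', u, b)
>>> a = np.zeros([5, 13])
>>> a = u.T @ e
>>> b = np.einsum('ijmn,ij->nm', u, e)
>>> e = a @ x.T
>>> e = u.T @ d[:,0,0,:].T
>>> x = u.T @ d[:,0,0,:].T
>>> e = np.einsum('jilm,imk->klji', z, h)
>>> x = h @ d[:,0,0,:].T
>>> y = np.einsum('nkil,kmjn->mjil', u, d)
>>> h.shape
(17, 7, 7)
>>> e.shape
(7, 19, 13, 17)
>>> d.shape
(17, 11, 7, 7)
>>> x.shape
(17, 7, 17)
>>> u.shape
(7, 17, 19, 13)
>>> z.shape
(13, 17, 19, 7)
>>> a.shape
(13, 19, 17, 17)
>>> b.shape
(13, 19)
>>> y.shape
(11, 7, 19, 13)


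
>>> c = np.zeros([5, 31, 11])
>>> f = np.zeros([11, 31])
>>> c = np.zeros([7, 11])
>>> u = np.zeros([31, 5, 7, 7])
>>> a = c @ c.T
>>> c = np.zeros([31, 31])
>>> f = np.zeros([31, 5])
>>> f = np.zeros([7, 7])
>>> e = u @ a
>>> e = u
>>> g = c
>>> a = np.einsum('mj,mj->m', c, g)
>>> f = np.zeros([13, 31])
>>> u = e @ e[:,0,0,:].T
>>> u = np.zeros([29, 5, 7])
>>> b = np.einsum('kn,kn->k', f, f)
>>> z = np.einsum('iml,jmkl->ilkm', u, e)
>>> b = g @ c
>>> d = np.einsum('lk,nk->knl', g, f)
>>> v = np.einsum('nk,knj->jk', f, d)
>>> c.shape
(31, 31)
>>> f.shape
(13, 31)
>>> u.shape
(29, 5, 7)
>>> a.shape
(31,)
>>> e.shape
(31, 5, 7, 7)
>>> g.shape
(31, 31)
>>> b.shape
(31, 31)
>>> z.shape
(29, 7, 7, 5)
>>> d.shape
(31, 13, 31)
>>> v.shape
(31, 31)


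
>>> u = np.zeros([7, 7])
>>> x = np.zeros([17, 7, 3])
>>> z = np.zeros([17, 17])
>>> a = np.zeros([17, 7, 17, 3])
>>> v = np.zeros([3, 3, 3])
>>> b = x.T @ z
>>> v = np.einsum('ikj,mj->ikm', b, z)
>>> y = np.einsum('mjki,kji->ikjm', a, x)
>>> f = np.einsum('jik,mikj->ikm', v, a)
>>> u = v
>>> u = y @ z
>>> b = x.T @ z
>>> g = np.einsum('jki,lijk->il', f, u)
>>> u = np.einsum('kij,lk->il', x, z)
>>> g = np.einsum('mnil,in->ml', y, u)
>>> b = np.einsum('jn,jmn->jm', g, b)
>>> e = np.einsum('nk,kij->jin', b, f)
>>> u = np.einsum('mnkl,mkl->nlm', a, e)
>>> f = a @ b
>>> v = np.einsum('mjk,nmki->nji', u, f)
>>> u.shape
(7, 3, 17)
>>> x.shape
(17, 7, 3)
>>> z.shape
(17, 17)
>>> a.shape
(17, 7, 17, 3)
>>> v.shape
(17, 3, 7)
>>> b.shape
(3, 7)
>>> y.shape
(3, 17, 7, 17)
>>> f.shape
(17, 7, 17, 7)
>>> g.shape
(3, 17)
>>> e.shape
(17, 17, 3)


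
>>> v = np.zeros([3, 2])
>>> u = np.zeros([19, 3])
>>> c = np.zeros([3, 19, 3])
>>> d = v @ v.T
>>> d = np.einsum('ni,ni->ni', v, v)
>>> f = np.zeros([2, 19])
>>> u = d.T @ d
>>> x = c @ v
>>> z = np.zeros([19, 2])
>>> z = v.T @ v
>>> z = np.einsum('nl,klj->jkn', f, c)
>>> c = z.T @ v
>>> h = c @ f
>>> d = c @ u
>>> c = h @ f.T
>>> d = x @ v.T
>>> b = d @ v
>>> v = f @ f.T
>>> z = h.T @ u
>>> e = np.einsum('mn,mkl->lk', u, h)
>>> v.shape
(2, 2)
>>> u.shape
(2, 2)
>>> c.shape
(2, 3, 2)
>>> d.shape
(3, 19, 3)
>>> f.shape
(2, 19)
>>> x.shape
(3, 19, 2)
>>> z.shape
(19, 3, 2)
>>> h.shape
(2, 3, 19)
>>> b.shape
(3, 19, 2)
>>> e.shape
(19, 3)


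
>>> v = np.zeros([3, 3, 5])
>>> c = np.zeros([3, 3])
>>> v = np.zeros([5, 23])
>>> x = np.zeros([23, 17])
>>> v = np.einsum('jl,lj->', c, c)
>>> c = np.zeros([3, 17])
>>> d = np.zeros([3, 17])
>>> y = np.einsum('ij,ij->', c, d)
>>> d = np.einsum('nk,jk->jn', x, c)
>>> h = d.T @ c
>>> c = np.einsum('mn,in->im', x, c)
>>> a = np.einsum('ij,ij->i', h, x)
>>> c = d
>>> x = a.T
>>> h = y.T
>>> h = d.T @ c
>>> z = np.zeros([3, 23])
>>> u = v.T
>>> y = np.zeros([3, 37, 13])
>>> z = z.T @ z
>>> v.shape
()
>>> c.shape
(3, 23)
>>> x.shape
(23,)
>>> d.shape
(3, 23)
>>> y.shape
(3, 37, 13)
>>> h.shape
(23, 23)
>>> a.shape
(23,)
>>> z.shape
(23, 23)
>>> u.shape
()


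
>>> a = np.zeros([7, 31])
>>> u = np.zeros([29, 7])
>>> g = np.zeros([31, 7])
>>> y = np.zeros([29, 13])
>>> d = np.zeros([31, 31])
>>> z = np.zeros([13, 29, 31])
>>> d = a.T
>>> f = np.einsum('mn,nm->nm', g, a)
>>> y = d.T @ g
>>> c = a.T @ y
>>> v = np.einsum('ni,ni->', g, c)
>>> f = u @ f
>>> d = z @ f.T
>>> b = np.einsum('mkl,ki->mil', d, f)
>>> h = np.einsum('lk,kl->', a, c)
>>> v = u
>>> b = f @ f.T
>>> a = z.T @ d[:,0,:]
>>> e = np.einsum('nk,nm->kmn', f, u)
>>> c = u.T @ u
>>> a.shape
(31, 29, 29)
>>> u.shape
(29, 7)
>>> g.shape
(31, 7)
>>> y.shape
(7, 7)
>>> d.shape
(13, 29, 29)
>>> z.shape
(13, 29, 31)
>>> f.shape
(29, 31)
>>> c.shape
(7, 7)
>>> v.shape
(29, 7)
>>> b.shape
(29, 29)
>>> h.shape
()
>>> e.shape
(31, 7, 29)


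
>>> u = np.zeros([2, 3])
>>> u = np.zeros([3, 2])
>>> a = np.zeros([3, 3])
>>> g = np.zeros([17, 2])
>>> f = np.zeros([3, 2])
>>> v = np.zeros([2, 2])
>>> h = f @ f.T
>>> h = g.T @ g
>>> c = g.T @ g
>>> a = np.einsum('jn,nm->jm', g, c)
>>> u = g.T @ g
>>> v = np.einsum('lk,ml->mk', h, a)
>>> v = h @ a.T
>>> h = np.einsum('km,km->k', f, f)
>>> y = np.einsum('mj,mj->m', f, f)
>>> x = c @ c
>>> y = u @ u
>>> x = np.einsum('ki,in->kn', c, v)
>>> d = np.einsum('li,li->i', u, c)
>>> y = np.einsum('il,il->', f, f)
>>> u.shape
(2, 2)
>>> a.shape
(17, 2)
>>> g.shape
(17, 2)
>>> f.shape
(3, 2)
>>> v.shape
(2, 17)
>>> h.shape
(3,)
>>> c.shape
(2, 2)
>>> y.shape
()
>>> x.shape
(2, 17)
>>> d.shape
(2,)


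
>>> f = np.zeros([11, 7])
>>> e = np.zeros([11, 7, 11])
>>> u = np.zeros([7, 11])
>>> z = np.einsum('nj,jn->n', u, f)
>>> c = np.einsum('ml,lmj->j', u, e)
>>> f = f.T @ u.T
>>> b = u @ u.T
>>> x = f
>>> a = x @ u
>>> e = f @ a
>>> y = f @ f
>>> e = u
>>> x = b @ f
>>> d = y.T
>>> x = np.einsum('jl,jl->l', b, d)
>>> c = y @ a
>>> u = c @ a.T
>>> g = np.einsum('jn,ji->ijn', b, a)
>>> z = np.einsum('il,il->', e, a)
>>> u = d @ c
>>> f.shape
(7, 7)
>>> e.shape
(7, 11)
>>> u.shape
(7, 11)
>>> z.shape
()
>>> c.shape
(7, 11)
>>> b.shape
(7, 7)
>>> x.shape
(7,)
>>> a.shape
(7, 11)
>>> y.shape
(7, 7)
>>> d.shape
(7, 7)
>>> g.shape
(11, 7, 7)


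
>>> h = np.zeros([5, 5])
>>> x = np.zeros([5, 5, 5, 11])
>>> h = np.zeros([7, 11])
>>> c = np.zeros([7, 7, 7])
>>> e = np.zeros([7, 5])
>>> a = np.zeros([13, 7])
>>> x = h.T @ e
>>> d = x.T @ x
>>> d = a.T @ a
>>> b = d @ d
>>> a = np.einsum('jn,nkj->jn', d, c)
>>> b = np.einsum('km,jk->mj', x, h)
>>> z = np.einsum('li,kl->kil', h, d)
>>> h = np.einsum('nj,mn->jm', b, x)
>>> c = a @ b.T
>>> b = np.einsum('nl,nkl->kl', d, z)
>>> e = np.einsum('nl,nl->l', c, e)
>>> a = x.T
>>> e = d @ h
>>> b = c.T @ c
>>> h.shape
(7, 11)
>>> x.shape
(11, 5)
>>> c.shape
(7, 5)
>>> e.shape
(7, 11)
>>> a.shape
(5, 11)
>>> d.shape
(7, 7)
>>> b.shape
(5, 5)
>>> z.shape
(7, 11, 7)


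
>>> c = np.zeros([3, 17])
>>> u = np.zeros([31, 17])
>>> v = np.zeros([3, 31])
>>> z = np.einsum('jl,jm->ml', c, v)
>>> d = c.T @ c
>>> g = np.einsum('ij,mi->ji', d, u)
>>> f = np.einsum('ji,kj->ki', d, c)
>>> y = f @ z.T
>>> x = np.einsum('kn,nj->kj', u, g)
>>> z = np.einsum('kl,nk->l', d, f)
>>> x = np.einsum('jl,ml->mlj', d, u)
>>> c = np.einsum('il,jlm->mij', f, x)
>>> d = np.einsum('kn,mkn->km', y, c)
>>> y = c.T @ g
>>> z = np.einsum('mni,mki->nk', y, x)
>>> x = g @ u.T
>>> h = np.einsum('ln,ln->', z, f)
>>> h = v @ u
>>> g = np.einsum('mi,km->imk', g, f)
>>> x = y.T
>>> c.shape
(17, 3, 31)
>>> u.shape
(31, 17)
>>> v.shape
(3, 31)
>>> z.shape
(3, 17)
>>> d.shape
(3, 17)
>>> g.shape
(17, 17, 3)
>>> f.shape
(3, 17)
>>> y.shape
(31, 3, 17)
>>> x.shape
(17, 3, 31)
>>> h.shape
(3, 17)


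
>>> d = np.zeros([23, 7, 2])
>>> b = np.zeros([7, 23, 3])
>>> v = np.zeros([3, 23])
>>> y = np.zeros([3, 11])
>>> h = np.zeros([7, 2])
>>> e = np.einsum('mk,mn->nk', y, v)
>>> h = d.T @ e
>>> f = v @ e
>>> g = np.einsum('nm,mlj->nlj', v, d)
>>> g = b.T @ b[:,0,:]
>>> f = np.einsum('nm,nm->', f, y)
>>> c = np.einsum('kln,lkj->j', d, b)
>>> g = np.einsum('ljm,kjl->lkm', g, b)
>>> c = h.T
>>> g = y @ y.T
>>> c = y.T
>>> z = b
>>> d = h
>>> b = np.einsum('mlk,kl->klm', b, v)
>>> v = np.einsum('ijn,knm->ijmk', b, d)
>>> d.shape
(2, 7, 11)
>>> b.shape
(3, 23, 7)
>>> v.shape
(3, 23, 11, 2)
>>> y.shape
(3, 11)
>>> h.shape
(2, 7, 11)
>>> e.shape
(23, 11)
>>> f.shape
()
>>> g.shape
(3, 3)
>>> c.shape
(11, 3)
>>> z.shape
(7, 23, 3)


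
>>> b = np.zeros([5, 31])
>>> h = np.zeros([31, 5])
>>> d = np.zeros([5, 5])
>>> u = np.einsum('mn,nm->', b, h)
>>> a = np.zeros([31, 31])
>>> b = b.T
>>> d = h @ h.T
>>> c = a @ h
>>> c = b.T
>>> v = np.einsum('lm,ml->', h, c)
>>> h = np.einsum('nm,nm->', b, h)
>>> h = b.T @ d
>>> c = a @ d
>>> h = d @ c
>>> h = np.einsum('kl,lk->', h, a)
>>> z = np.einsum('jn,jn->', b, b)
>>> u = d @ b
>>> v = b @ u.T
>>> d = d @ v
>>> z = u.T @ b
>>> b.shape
(31, 5)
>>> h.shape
()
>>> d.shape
(31, 31)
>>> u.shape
(31, 5)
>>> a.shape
(31, 31)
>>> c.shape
(31, 31)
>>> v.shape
(31, 31)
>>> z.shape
(5, 5)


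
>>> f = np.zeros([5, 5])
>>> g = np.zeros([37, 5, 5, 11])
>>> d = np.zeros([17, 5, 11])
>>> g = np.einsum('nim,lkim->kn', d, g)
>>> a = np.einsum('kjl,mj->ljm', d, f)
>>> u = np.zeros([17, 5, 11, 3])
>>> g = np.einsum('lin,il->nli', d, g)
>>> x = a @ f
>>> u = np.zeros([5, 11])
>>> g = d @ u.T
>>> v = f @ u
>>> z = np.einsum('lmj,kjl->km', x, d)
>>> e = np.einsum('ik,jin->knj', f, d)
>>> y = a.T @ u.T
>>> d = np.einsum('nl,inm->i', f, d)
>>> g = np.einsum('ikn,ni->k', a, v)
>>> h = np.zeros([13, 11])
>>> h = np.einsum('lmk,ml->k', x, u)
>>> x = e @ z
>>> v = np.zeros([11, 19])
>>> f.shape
(5, 5)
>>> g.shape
(5,)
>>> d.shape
(17,)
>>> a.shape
(11, 5, 5)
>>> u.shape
(5, 11)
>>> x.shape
(5, 11, 5)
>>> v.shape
(11, 19)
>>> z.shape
(17, 5)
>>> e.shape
(5, 11, 17)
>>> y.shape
(5, 5, 5)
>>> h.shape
(5,)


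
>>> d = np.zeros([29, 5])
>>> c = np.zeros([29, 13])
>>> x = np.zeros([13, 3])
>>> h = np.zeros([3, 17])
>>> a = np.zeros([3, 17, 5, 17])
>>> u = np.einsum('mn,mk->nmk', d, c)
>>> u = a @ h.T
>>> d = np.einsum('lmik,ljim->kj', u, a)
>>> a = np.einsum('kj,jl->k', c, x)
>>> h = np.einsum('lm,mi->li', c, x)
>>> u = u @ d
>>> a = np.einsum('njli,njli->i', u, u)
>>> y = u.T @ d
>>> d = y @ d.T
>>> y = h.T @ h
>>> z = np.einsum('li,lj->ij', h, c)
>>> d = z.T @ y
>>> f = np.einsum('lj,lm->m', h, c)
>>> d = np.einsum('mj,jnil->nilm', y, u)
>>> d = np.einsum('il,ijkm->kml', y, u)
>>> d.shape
(5, 17, 3)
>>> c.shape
(29, 13)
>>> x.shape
(13, 3)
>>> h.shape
(29, 3)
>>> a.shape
(17,)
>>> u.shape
(3, 17, 5, 17)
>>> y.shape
(3, 3)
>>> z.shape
(3, 13)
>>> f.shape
(13,)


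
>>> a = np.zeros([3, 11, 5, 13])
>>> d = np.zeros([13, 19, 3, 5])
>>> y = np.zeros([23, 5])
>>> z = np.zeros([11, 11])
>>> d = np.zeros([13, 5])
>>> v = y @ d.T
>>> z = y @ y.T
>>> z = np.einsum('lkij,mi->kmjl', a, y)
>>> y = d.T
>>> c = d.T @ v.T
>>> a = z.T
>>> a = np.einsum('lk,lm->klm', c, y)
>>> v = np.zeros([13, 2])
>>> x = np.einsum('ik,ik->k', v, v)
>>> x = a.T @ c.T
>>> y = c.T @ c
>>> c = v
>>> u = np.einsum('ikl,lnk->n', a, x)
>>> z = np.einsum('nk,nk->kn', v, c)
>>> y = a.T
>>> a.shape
(23, 5, 13)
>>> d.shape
(13, 5)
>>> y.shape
(13, 5, 23)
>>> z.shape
(2, 13)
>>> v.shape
(13, 2)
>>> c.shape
(13, 2)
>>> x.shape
(13, 5, 5)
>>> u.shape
(5,)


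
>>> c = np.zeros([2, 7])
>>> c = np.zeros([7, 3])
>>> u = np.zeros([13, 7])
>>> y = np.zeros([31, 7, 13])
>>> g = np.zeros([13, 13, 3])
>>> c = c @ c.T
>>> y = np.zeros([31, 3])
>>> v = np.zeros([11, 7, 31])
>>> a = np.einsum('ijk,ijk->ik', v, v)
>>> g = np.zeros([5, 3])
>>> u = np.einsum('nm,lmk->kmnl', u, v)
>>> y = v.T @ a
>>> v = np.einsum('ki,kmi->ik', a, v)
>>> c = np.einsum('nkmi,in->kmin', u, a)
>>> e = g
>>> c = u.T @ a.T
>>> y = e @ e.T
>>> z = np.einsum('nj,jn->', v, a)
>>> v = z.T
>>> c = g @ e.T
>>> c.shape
(5, 5)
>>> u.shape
(31, 7, 13, 11)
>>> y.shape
(5, 5)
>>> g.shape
(5, 3)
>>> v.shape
()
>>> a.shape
(11, 31)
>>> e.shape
(5, 3)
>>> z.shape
()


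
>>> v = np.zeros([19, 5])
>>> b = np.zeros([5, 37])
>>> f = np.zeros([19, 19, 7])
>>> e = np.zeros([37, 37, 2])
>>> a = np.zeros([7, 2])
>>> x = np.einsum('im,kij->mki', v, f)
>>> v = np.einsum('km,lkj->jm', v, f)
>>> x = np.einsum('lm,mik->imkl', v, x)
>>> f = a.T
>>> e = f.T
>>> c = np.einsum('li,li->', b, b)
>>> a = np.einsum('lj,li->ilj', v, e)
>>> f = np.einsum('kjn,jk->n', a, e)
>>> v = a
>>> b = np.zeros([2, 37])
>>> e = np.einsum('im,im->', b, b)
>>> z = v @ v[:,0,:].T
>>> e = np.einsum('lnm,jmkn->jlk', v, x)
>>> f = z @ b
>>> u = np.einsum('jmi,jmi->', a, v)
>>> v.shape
(2, 7, 5)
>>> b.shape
(2, 37)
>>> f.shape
(2, 7, 37)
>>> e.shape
(19, 2, 19)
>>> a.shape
(2, 7, 5)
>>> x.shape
(19, 5, 19, 7)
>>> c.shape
()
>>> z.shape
(2, 7, 2)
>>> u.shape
()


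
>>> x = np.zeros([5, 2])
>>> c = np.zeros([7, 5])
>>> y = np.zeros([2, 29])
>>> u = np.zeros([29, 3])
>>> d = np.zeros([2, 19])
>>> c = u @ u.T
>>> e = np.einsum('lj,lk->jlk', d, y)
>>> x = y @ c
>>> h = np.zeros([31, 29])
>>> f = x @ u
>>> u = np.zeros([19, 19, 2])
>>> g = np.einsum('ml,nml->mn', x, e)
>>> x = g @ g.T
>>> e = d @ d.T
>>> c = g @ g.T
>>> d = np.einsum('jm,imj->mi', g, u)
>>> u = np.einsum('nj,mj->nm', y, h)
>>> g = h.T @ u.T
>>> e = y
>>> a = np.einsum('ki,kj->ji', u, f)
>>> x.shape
(2, 2)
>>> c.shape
(2, 2)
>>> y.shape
(2, 29)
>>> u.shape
(2, 31)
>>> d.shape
(19, 19)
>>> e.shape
(2, 29)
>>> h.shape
(31, 29)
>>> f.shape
(2, 3)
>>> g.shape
(29, 2)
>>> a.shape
(3, 31)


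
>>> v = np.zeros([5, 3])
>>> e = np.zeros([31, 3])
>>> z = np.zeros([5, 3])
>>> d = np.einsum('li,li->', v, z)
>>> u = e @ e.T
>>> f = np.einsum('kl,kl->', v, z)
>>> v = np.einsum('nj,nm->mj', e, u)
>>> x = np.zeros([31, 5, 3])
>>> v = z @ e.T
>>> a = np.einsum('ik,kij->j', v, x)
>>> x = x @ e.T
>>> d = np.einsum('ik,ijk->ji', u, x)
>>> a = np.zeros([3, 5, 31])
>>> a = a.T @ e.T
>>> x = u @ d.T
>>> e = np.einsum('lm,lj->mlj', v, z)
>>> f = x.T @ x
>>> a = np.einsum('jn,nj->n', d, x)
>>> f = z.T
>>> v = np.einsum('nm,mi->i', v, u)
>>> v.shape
(31,)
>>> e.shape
(31, 5, 3)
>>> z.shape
(5, 3)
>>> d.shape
(5, 31)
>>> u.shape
(31, 31)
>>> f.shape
(3, 5)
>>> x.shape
(31, 5)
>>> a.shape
(31,)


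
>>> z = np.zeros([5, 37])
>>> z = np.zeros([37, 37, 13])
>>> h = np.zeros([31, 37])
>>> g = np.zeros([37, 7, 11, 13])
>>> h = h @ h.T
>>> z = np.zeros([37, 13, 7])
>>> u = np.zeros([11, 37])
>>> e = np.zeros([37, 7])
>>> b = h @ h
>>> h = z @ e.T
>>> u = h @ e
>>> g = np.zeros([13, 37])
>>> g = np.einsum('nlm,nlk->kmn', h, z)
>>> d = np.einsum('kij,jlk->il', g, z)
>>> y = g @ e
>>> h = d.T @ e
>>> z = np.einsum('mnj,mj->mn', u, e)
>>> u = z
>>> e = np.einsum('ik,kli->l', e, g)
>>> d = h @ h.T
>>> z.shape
(37, 13)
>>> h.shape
(13, 7)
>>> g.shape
(7, 37, 37)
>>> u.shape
(37, 13)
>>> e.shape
(37,)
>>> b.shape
(31, 31)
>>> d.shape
(13, 13)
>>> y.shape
(7, 37, 7)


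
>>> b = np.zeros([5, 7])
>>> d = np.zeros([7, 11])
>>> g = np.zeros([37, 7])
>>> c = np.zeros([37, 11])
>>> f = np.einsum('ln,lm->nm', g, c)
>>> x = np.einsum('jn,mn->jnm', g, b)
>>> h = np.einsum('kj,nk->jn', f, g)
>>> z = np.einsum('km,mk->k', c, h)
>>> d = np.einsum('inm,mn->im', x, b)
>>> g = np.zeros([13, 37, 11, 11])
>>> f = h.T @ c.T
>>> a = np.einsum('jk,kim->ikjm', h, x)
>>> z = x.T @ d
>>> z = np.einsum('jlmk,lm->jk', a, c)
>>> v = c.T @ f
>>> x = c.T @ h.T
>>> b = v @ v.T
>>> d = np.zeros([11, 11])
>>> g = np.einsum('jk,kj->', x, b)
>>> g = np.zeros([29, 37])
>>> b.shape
(11, 11)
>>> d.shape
(11, 11)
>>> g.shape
(29, 37)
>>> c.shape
(37, 11)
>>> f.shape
(37, 37)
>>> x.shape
(11, 11)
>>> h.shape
(11, 37)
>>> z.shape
(7, 5)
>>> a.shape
(7, 37, 11, 5)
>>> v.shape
(11, 37)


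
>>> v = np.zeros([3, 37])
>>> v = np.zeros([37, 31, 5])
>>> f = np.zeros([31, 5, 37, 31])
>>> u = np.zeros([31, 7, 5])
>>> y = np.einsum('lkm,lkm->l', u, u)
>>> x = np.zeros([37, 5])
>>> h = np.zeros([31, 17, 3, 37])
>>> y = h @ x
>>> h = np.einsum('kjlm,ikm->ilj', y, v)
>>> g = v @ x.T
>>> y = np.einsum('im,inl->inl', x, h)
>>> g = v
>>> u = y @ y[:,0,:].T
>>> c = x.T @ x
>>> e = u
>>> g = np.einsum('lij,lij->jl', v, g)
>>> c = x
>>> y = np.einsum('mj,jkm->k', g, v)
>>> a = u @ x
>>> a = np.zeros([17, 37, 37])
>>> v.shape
(37, 31, 5)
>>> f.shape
(31, 5, 37, 31)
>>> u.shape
(37, 3, 37)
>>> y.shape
(31,)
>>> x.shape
(37, 5)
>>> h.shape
(37, 3, 17)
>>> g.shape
(5, 37)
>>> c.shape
(37, 5)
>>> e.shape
(37, 3, 37)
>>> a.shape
(17, 37, 37)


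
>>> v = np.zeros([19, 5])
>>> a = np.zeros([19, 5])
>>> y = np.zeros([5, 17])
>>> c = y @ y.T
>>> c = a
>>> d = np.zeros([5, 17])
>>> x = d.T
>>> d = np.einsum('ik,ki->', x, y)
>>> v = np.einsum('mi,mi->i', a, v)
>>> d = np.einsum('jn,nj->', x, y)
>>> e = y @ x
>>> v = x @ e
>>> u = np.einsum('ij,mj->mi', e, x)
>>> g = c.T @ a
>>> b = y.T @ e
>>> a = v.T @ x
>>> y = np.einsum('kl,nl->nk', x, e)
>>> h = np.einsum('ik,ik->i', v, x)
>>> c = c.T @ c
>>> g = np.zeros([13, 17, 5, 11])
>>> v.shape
(17, 5)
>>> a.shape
(5, 5)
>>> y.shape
(5, 17)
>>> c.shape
(5, 5)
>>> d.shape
()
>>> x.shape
(17, 5)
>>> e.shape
(5, 5)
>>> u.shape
(17, 5)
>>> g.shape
(13, 17, 5, 11)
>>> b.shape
(17, 5)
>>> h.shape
(17,)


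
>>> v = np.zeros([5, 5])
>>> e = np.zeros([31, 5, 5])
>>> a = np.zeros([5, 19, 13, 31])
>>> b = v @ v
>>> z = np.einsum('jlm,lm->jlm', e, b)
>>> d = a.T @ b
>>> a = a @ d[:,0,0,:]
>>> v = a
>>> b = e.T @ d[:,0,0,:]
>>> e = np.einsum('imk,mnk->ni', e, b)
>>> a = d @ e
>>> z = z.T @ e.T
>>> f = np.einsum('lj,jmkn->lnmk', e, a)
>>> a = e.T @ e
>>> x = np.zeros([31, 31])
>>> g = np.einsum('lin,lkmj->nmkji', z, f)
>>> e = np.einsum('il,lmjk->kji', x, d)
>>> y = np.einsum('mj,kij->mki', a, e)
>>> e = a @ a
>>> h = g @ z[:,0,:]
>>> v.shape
(5, 19, 13, 5)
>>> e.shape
(31, 31)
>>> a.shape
(31, 31)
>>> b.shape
(5, 5, 5)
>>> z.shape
(5, 5, 5)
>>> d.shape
(31, 13, 19, 5)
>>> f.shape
(5, 31, 13, 19)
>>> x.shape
(31, 31)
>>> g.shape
(5, 13, 31, 19, 5)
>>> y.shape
(31, 5, 19)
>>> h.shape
(5, 13, 31, 19, 5)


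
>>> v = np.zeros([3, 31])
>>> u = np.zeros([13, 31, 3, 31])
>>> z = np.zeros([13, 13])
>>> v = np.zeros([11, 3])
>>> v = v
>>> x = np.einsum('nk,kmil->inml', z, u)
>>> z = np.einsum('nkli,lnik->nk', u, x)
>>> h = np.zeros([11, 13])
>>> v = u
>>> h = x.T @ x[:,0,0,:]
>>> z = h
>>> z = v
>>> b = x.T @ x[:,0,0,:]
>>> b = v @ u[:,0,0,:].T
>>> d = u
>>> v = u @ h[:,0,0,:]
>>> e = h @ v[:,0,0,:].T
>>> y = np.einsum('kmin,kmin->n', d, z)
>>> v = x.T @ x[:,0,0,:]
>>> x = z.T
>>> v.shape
(31, 31, 13, 31)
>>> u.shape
(13, 31, 3, 31)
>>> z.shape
(13, 31, 3, 31)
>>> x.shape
(31, 3, 31, 13)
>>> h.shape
(31, 31, 13, 31)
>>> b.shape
(13, 31, 3, 13)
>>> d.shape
(13, 31, 3, 31)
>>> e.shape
(31, 31, 13, 13)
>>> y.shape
(31,)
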